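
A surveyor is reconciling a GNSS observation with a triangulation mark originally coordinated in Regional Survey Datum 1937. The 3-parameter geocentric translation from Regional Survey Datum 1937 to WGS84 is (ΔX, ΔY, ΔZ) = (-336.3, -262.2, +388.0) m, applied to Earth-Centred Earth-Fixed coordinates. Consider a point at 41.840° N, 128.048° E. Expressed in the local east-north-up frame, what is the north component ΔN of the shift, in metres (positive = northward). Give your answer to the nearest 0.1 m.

At φ = 41.840°, λ = 128.048°: sin φ = 0.667053, cos φ = 0.745010, sin λ = 0.787495, cos λ = -0.616321.
ΔN = −sin φ cos λ·ΔX − sin φ sin λ·ΔY + cos φ·ΔZ = −(0.667053)(-0.616321)(-336.3) − (0.667053)(0.787495)(-262.2) + (0.745010)(388.0) = 288.54 m.

ΔN = 288.5 m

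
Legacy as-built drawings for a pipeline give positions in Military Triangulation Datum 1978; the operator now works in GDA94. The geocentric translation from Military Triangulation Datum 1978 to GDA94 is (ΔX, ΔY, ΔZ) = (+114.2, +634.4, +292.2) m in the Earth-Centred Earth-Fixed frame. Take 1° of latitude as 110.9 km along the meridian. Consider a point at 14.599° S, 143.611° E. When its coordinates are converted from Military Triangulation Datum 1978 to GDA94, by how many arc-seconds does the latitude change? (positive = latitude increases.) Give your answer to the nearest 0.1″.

sin φ = -0.252052, cos φ = 0.967714, sin λ = 0.593264, cos λ = -0.805008.
North component: ΔN = −sin φ cos λ·ΔX − sin φ sin λ·ΔY + cos φ·ΔZ = −(-0.252052)(-0.805008)(114.2) − (-0.252052)(0.593264)(634.4) + (0.967714)(292.2) = 354.46 m.
1° of latitude spans 110900 m, so Δφ = 354.46 / 110900 × 3600 = 11.506″.

Δφ = 11.5″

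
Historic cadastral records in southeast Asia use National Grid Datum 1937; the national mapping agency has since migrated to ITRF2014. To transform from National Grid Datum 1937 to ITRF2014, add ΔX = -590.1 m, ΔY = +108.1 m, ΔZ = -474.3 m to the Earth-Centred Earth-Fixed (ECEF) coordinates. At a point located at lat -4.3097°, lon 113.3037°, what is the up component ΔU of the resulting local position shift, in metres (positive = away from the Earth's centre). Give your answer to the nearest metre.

The local up (radial) axis is (cos φ cos λ, cos φ sin λ, sin φ), giving ΔU = 232.786 + 99.001 + 35.642 = 367.43 m.

ΔU = 367 m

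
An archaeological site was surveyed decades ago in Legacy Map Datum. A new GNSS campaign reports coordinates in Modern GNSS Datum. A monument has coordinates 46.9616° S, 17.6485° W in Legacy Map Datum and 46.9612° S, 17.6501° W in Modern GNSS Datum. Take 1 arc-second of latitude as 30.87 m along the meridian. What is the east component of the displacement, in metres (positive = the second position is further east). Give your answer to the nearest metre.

ΔE = -121 m

Δφ = -46.9612° − -46.9616° = +0.0004°; Δλ = -17.6501° − -17.6485° = -0.0016°.
1° of latitude = 3600 × 30.87 = 111132 m.
ΔN = Δφ × 111132 = 44.5 m; ΔE = Δλ × 111132 × cos(-46.9616°) = -0.0016 × 111132 × 0.682488 = -121.4 m.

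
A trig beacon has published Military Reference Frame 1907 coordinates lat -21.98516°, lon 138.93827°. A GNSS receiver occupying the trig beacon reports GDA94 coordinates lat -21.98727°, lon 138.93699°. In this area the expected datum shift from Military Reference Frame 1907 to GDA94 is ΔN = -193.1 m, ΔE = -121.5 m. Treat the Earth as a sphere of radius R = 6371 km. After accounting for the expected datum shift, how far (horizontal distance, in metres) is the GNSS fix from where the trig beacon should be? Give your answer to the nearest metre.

Observed coordinate differences: Δφ = -0.00211°, Δλ = -0.00128°.
Converting to metres (1° lat = 111195 m, cos φ = 0.927281): observed ΔN = -234.6 m, observed ΔE = -132.0 m.
Subtracting the expected shift leaves a residual of -234.6 − (-193.1) = -41.5 m north and -132.0 − (-121.5) = -10.5 m east.
Residual distance = √((-41.5)² + (-10.5)²) = 42.8 m.

43 m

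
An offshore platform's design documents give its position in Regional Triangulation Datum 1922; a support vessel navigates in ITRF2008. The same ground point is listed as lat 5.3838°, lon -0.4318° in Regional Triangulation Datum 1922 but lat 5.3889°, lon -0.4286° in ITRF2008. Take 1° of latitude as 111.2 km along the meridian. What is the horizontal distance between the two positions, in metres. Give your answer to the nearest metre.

669 m

Δφ = 5.3889° − 5.3838° = +0.0051°; Δλ = -0.4286° − -0.4318° = +0.0032°.
ΔN = Δφ × 111200 = 567.1 m; ΔE = Δλ × 111200 × cos(5.3838°) = +0.0032 × 111200 × 0.995589 = 354.3 m.
Distance = √(ΔE² + ΔN²) = √(354.3² + 567.1²) = 668.7 m.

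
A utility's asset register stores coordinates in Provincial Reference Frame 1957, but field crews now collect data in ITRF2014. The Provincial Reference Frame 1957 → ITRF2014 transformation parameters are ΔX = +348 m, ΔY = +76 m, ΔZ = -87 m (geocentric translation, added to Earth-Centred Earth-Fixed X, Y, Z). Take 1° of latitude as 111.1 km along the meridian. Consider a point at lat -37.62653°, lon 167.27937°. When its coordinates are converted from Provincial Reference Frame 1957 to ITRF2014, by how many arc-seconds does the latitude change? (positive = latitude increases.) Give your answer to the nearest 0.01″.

sin φ = -0.610512, cos φ = 0.792007, sin λ = 0.220197, cos λ = -0.975455.
North component: ΔN = −sin φ cos λ·ΔX − sin φ sin λ·ΔY + cos φ·ΔZ = −(-0.610512)(-0.975455)(348) − (-0.610512)(0.220197)(76) + (0.792007)(-87) = -265.93 m.
1° of latitude spans 111100 m, so Δφ = -265.93 / 111100 × 3600 = -8.617″.

Δφ = -8.62″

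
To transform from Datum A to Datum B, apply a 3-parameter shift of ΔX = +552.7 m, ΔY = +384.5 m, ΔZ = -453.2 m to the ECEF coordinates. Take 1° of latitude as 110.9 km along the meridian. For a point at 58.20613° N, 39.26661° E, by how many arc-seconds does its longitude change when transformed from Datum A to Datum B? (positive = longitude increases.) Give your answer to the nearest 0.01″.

sin φ = 0.849949, cos φ = 0.526865, sin λ = 0.632930, cos λ = 0.774209.
East component: ΔE = −sin λ·ΔX + cos λ·ΔY = −(0.632930)(552.7) + (0.774209)(384.5) = -52.14 m.
1° of latitude spans 110900 m; at latitude φ, 1° of longitude spans that × cos φ = 58429.3 m, so Δλ = -52.14 / 58429.3 × 3600 = -3.212″.

Δλ = -3.21″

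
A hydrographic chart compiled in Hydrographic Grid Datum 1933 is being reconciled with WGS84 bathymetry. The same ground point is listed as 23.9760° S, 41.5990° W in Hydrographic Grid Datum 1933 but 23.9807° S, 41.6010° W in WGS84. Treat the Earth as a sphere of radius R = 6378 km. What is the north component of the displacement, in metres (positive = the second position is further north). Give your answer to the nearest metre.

ΔN = -523 m

Δφ = -23.9807° − -23.9760° = -0.0047°; Δλ = -41.6010° − -41.5990° = -0.0020°.
1° along a meridian = πR/180 = 111317 m.
ΔN = Δφ × 111317 = -523.2 m; ΔE = Δλ × 111317 × cos(-23.9760°) = -0.0020 × 111317 × 0.913716 = -203.4 m.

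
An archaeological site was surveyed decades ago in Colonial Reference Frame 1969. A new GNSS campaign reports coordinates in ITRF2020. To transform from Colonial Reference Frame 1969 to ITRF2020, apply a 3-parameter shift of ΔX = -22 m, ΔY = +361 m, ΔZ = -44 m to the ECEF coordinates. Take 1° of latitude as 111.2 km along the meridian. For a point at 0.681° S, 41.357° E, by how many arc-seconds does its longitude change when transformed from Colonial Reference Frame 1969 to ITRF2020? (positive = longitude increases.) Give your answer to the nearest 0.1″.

Δλ = 9.2″

sin φ = -0.011885, cos φ = 0.999929, sin λ = 0.660749, cos λ = 0.750607.
East component: ΔE = −sin λ·ΔX + cos λ·ΔY = −(0.660749)(-22) + (0.750607)(361) = 285.51 m.
1° of latitude spans 111200 m; at latitude φ, 1° of longitude spans that × cos φ = 111192.1 m, so Δλ = 285.51 / 111192.1 × 3600 = 9.244″.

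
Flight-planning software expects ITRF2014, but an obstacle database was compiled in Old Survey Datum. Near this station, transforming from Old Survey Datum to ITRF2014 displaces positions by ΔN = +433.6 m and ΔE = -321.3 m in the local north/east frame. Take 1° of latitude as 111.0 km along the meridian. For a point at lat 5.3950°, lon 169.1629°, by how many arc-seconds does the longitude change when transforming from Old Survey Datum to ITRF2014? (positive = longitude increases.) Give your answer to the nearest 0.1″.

Δλ = -10.5″

At latitude 5.3950°, cos φ = 0.995570.
1° of longitude at this latitude = 111.0 × cos φ = 110.51 km, so Δλ = -321.3 / 110508.3 = -0.0029075° = -10.467″.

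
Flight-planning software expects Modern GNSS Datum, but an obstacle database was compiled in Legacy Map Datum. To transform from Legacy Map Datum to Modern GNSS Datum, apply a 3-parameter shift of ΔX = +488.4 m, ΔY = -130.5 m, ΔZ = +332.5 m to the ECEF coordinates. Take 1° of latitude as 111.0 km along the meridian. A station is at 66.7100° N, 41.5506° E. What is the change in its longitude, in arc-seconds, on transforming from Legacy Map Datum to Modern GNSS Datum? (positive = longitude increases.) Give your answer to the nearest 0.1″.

sin φ = 0.918515, cos φ = 0.395385, sin λ = 0.663281, cos λ = 0.748370.
East component: ΔE = −sin λ·ΔX + cos λ·ΔY = −(0.663281)(488.4) + (0.748370)(-130.5) = -421.61 m.
1° of latitude spans 111000 m; at latitude φ, 1° of longitude spans that × cos φ = 43887.8 m, so Δλ = -421.61 / 43887.8 × 3600 = -34.583″.

Δλ = -34.6″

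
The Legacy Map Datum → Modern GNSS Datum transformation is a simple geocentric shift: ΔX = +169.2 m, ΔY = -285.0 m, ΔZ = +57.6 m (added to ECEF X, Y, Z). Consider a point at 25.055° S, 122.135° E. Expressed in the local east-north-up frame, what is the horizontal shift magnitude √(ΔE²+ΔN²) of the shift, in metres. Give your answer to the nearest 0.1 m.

88.5 m

The local east axis at (φ, λ) is (−sin λ, cos λ, 0), so ΔE = −sin(122.135°)·169.2 + cos(122.135°)·(-285.0) = 8.32 m.
The local north axis is (−sin φ cos λ, −sin φ sin λ, cos φ), giving ΔN = -38.114 − 102.203 + 52.180 = -88.14 m.
Horizontal magnitude = √(ΔE² + ΔN²) = √(8.32² + (-88.14)²) = 88.53 m.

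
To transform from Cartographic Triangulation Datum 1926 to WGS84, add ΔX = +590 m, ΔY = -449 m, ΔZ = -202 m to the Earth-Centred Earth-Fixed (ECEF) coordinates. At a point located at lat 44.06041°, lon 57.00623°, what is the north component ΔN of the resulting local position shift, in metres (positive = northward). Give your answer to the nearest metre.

ΔN = -107 m

At φ = 44.06041°, λ = 57.00623°: sin φ = 0.695416, cos φ = 0.718607, sin λ = 0.838730, cos λ = 0.544548.
ΔN = −sin φ cos λ·ΔX − sin φ sin λ·ΔY + cos φ·ΔZ = −(0.695416)(0.544548)(590) − (0.695416)(0.838730)(-449) + (0.718607)(-202) = -106.70 m.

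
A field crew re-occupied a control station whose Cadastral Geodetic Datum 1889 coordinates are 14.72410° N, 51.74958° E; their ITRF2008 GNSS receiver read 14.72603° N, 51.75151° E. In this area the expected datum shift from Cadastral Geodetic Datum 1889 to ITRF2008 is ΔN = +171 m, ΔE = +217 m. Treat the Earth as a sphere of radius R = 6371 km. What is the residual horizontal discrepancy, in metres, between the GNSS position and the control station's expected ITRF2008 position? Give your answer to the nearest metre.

Observed coordinate differences: Δφ = +0.00193°, Δλ = +0.00193°.
Converting to metres (1° lat = 111195 m, cos φ = 0.967161): observed ΔN = 214.6 m, observed ΔE = 207.6 m.
Subtracting the expected shift leaves a residual of 214.6 − (171) = 43.6 m north and 207.6 − (217) = -9.4 m east.
Residual distance = √(43.6² + (-9.4)²) = 44.6 m.

45 m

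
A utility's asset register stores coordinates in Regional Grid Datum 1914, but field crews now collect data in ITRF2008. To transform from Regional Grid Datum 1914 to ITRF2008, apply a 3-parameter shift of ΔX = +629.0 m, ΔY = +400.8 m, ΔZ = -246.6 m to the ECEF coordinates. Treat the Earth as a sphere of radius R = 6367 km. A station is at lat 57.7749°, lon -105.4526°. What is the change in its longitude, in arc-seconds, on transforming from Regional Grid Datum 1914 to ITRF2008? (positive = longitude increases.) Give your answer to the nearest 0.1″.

Δλ = 30.3″

sin φ = 0.845960, cos φ = 0.533247, sin λ = -0.963851, cos λ = -0.266441.
East component: ΔE = −sin λ·ΔX + cos λ·ΔY = −(-0.963851)(629.0) + (-0.266441)(400.8) = 499.47 m.
1° of latitude spans πR/180 = 111125 m; at latitude φ, 1° of longitude spans that × cos φ = 59257.1 m, so Δλ = 499.47 / 59257.1 × 3600 = 30.344″.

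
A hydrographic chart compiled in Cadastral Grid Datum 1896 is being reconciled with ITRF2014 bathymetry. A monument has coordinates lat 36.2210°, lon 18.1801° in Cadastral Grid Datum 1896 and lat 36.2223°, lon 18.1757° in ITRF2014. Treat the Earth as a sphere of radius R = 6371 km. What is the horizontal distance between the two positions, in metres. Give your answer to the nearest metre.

420 m

Δφ = 36.2223° − 36.2210° = +0.0013°; Δλ = 18.1757° − 18.1801° = -0.0044°.
1° along a meridian = πR/180 = 111195 m.
ΔN = Δφ × 111195 = 144.6 m; ΔE = Δλ × 111195 × cos(36.2210°) = -0.0044 × 111195 × 0.806744 = -394.7 m.
Distance = √(ΔE² + ΔN²) = √((-394.7)² + 144.6²) = 420.3 m.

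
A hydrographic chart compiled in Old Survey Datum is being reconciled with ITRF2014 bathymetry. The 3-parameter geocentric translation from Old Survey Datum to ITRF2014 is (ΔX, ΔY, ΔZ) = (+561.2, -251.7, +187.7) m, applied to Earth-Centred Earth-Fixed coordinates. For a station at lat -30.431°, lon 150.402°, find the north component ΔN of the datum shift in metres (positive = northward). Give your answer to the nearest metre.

At φ = -30.431°, λ = 150.402°: sin φ = -0.506500, cos φ = 0.862240, sin λ = 0.493912, cos λ = -0.869512.
ΔN = −sin φ cos λ·ΔX − sin φ sin λ·ΔY + cos φ·ΔZ = −(-0.506500)(-0.869512)(561.2) − (-0.506500)(0.493912)(-251.7) + (0.862240)(187.7) = -148.28 m.

ΔN = -148 m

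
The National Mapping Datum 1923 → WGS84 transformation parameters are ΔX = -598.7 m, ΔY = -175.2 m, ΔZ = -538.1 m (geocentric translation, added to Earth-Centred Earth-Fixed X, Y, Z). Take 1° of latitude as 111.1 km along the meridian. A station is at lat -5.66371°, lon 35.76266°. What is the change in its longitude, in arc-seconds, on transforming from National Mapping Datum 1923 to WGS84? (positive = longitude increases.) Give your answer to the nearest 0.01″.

Δλ = 6.76″

sin φ = -0.098689, cos φ = 0.995118, sin λ = 0.584429, cos λ = 0.811445.
East component: ΔE = −sin λ·ΔX + cos λ·ΔY = −(0.584429)(-598.7) + (0.811445)(-175.2) = 207.73 m.
1° of latitude spans 111100 m; at latitude φ, 1° of longitude spans that × cos φ = 110557.6 m, so Δλ = 207.73 / 110557.6 × 3600 = 6.764″.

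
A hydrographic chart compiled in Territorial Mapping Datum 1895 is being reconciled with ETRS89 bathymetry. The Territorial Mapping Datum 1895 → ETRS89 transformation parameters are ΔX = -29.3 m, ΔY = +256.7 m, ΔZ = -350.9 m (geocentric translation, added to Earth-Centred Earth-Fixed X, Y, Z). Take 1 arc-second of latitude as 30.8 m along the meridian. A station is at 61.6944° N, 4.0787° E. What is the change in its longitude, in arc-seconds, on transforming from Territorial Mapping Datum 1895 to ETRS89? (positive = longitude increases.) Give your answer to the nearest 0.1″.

Δλ = 17.7″

sin φ = 0.880431, cos φ = 0.474174, sin λ = 0.071127, cos λ = 0.997467.
East component: ΔE = −sin λ·ΔX + cos λ·ΔY = −(0.071127)(-29.3) + (0.997467)(256.7) = 258.13 m.
1° of latitude spans 3600 × 30.80 = 110880 m; at latitude φ, 1° of longitude spans that × cos φ = 52576.4 m, so Δλ = 258.13 / 52576.4 × 3600 = 17.675″.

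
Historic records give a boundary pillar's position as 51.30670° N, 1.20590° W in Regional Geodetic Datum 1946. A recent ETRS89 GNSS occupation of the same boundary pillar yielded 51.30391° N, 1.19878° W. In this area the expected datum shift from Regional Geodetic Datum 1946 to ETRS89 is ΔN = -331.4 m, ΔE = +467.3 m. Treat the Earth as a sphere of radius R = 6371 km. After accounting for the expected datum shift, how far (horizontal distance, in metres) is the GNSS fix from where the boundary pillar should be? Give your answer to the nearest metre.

35 m

Observed coordinate differences: Δφ = -0.00279°, Δλ = +0.00712°.
Converting to metres (1° lat = 111195 m, cos φ = 0.625151): observed ΔN = -310.2 m, observed ΔE = 494.9 m.
Subtracting the expected shift leaves a residual of -310.2 − (-331.4) = 21.2 m north and 494.9 − (467.3) = 27.6 m east.
Residual distance = √(21.2² + 27.6²) = 34.8 m.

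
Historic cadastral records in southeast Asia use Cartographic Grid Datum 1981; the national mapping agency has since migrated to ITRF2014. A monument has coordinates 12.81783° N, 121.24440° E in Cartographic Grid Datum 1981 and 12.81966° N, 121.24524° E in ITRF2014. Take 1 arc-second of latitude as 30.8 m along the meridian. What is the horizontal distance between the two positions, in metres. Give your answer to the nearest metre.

222 m

Δφ = 12.81966° − 12.81783° = +0.00183°; Δλ = 121.24524° − 121.24440° = +0.00084°.
1° of latitude = 3600 × 30.80 = 110880 m.
ΔN = Δφ × 110880 = 202.9 m; ΔE = Δλ × 110880 × cos(12.81783°) = +0.00084 × 110880 × 0.975080 = 90.8 m.
Distance = √(ΔE² + ΔN²) = √(90.8² + 202.9²) = 222.3 m.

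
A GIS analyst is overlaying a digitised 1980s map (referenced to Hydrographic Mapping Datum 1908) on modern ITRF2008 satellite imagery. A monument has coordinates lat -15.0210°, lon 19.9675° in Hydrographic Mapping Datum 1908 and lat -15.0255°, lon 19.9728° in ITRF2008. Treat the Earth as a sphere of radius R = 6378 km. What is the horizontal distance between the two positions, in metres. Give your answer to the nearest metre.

Δφ = -15.0255° − -15.0210° = -0.0045°; Δλ = 19.9728° − 19.9675° = +0.0053°.
1° along a meridian = πR/180 = 111317 m.
ΔN = Δφ × 111317 = -500.9 m; ΔE = Δλ × 111317 × cos(-15.0210°) = +0.0053 × 111317 × 0.965831 = 569.8 m.
Distance = √(ΔE² + ΔN²) = √(569.8² + (-500.9)²) = 758.7 m.

759 m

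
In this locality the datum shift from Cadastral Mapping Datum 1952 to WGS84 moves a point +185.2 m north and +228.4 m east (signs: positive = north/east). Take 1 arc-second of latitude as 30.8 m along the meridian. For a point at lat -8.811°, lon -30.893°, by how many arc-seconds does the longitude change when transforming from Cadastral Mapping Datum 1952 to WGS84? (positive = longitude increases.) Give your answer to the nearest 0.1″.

Δλ = 7.5″

At latitude -8.811°, cos φ = 0.988199.
1″ of longitude at this latitude = 30.80 × cos φ = 30.4365 m, so Δλ = 228.4 / 30.4365 = 7.504″.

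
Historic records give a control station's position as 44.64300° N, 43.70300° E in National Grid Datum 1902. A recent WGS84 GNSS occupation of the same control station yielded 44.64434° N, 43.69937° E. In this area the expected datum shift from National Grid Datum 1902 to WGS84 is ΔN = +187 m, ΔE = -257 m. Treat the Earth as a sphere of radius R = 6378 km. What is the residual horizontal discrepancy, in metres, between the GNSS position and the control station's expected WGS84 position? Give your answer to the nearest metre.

49 m

Observed coordinate differences: Δφ = +0.00134°, Δλ = -0.00363°.
Converting to metres (1° lat = 111317 m, cos φ = 0.711499): observed ΔN = 149.2 m, observed ΔE = -287.5 m.
Subtracting the expected shift leaves a residual of 149.2 − (187) = -37.8 m north and -287.5 − (-257) = -30.5 m east.
Residual distance = √((-37.8)² + (-30.5)²) = 48.6 m.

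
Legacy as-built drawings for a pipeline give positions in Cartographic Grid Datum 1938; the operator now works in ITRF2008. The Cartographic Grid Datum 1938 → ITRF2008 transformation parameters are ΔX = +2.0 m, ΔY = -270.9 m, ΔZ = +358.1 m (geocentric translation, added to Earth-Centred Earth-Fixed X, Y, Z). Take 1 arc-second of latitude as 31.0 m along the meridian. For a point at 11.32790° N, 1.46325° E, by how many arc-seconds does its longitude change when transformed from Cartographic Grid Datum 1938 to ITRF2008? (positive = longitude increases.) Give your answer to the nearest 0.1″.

sin φ = 0.196424, cos φ = 0.980519, sin λ = 0.025536, cos λ = 0.999674.
East component: ΔE = −sin λ·ΔX + cos λ·ΔY = −(0.025536)(2.0) + (0.999674)(-270.9) = -270.86 m.
1° of latitude spans 3600 × 31.00 = 111600 m; at latitude φ, 1° of longitude spans that × cos φ = 109425.9 m, so Δλ = -270.86 / 109425.9 × 3600 = -8.911″.

Δλ = -8.9″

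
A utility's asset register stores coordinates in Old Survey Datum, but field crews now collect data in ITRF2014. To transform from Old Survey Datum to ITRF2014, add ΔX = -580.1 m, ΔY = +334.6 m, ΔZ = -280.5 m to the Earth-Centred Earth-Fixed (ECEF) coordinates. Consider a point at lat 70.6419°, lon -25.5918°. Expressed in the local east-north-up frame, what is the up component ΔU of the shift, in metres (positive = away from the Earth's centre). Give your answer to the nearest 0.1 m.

The local up (radial) axis is (cos φ cos λ, cos φ sin λ, sin φ), giving ΔU = -173.422 − 47.908 − 264.642 = -485.97 m.

ΔU = -486.0 m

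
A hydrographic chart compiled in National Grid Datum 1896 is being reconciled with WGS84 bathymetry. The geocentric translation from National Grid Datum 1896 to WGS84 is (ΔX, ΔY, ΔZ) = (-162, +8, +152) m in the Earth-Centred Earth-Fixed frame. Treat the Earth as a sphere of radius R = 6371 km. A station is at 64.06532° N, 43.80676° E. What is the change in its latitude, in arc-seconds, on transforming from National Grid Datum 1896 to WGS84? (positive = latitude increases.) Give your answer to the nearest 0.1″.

Δφ = 5.4″

sin φ = 0.899293, cos φ = 0.437346, sin λ = 0.692228, cos λ = 0.721679.
North component: ΔN = −sin φ cos λ·ΔX − sin φ sin λ·ΔY + cos φ·ΔZ = −(0.899293)(0.721679)(-162) − (0.899293)(0.692228)(8) + (0.437346)(152) = 166.63 m.
1° of latitude spans πR/180 = 111195 m, so Δφ = 166.63 / 111195 × 3600 = 5.395″.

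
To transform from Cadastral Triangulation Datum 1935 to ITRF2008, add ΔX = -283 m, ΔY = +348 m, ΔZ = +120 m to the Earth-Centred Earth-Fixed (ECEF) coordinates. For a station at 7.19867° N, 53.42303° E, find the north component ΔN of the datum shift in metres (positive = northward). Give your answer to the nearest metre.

At φ = 7.19867°, λ = 53.42303°: sin φ = 0.125310, cos φ = 0.992118, sin λ = 0.803057, cos λ = 0.595902.
ΔN = −sin φ cos λ·ΔX − sin φ sin λ·ΔY + cos φ·ΔZ = −(0.125310)(0.595902)(-283) − (0.125310)(0.803057)(348) + (0.992118)(120) = 105.17 m.

ΔN = 105 m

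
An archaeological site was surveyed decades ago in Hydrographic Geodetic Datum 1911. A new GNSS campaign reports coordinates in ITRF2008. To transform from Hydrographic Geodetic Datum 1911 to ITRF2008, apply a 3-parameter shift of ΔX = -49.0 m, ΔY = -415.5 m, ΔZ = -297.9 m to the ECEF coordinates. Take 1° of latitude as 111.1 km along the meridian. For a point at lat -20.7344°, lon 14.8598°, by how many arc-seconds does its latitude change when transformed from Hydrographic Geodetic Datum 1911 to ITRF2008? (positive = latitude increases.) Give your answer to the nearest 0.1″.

sin φ = -0.354036, cos φ = 0.935232, sin λ = 0.256455, cos λ = 0.966556.
North component: ΔN = −sin φ cos λ·ΔX − sin φ sin λ·ΔY + cos φ·ΔZ = −(-0.354036)(0.966556)(-49.0) − (-0.354036)(0.256455)(-415.5) + (0.935232)(-297.9) = -333.10 m.
1° of latitude spans 111100 m, so Δφ = -333.10 / 111100 × 3600 = -10.793″.

Δφ = -10.8″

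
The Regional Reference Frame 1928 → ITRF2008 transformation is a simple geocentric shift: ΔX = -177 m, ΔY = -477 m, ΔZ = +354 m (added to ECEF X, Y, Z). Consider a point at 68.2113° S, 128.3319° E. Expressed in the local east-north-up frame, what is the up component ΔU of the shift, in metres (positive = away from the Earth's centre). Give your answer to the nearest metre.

ΔU = -427 m

At φ = -68.2113°, λ = 128.3319°: sin φ = -0.928559, cos φ = 0.371185, sin λ = 0.784431, cos λ = -0.620216.
ΔU = cos φ cos λ·ΔX + cos φ sin λ·ΔY + sin φ·ΔZ = (0.371185)(-0.620216)(-177) + (0.371185)(0.784431)(-477) + (-0.928559)(354) = -426.85 m.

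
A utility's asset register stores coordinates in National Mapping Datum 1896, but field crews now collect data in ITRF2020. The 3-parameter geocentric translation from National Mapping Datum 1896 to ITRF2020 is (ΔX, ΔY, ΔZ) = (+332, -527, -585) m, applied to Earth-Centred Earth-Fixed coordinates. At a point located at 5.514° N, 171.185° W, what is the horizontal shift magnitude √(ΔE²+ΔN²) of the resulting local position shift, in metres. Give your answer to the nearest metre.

The local east axis at (φ, λ) is (−sin λ, cos λ, 0), so ΔE = −sin(-171.185°)·332 + cos(-171.185°)·(-527) = 571.65 m.
The local north axis is (−sin φ cos λ, −sin φ sin λ, cos φ), giving ΔN = 31.525 − 7.760 − 582.293 = -558.53 m.
Horizontal magnitude = √(ΔE² + ΔN²) = √(571.65² + (-558.53)²) = 799.21 m.

799 m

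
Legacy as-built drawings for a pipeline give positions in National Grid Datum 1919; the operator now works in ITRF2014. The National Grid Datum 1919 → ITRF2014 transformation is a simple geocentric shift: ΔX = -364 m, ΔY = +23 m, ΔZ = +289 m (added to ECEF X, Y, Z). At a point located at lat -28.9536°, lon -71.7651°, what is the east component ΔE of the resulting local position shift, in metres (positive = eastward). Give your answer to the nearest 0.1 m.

At φ = -28.9536°, λ = -71.7651°: sin φ = -0.484101, cos φ = 0.875012, sin λ = -0.949782, cos λ = 0.312914.
ΔE = −sin λ·ΔX + cos λ·ΔY = −(-0.949782)·(-364) + (0.312914)·(23) = -338.52 m.

ΔE = -338.5 m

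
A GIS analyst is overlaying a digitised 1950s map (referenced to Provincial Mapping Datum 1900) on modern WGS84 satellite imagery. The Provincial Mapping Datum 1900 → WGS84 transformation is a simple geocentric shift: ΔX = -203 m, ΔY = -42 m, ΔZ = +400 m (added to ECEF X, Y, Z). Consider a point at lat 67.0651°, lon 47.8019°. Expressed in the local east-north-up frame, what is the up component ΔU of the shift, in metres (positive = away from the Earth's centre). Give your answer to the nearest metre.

ΔU = 303 m

At φ = 67.0651°, λ = 47.8019°: sin φ = 0.920948, cos φ = 0.389685, sin λ = 0.740827, cos λ = 0.671696.
ΔU = cos φ cos λ·ΔX + cos φ sin λ·ΔY + sin φ·ΔZ = (0.389685)(0.671696)(-203) + (0.389685)(0.740827)(-42) + (0.920948)(400) = 303.12 m.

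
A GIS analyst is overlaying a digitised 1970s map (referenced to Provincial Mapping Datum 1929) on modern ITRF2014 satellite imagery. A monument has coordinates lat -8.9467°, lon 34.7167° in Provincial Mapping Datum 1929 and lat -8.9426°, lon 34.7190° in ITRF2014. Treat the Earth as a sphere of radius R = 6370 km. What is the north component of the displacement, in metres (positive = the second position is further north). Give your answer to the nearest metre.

Δφ = -8.9426° − -8.9467° = +0.0041°; Δλ = 34.7190° − 34.7167° = +0.0023°.
1° along a meridian = πR/180 = 111177 m.
ΔN = Δφ × 111177 = 455.8 m; ΔE = Δλ × 111177 × cos(-8.9467°) = +0.0023 × 111177 × 0.987833 = 252.6 m.

ΔN = 456 m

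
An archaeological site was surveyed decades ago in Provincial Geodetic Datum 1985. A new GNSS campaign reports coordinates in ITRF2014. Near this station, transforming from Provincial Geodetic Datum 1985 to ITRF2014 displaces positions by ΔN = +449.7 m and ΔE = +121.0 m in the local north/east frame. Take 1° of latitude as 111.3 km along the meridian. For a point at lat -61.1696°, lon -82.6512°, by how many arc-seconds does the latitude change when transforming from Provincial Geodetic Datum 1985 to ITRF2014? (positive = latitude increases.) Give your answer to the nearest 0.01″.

Δφ = 14.55″

1° of latitude = 111.3 km, so Δφ = 449.7 / 111300 = 0.0040404° = 14.546″.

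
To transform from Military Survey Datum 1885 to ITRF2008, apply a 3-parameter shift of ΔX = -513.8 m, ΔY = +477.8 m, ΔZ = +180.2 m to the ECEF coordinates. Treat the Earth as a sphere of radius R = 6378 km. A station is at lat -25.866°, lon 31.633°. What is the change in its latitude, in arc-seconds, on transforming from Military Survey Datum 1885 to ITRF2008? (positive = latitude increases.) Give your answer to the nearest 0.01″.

Δφ = 2.61″

sin φ = -0.436268, cos φ = 0.899817, sin λ = 0.524476, cos λ = 0.851425.
North component: ΔN = −sin φ cos λ·ΔX − sin φ sin λ·ΔY + cos φ·ΔZ = −(-0.436268)(0.851425)(-513.8) − (-0.436268)(0.524476)(477.8) + (0.899817)(180.2) = 80.62 m.
1° of latitude spans πR/180 = 111317 m, so Δφ = 80.62 / 111317 × 3600 = 2.607″.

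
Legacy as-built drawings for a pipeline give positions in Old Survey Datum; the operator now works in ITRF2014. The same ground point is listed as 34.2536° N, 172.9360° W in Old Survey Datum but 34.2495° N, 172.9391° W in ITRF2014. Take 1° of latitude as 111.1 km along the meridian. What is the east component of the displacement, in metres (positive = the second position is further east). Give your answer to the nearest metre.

ΔE = -285 m

Δφ = 34.2495° − 34.2536° = -0.0041°; Δλ = -172.9391° − -172.9360° = -0.0031°.
ΔN = Δφ × 111100 = -455.5 m; ΔE = Δλ × 111100 × cos(34.2536°) = -0.0031 × 111100 × 0.826554 = -284.7 m.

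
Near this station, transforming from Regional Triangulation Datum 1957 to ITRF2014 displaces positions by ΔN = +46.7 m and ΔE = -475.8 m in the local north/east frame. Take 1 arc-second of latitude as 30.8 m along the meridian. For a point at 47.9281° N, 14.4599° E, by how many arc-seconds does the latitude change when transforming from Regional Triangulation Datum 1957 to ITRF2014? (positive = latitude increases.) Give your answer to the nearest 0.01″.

Δφ = 1.52″

1″ of latitude = 30.80 m, so Δφ = 46.7 / 30.80 = 1.516″.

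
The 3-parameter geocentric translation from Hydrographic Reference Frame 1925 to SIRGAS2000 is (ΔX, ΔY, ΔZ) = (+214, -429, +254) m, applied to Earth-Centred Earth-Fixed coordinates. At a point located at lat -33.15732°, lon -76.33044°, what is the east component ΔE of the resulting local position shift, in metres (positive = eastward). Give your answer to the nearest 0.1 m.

At φ = -33.15732°, λ = -76.33044°: sin φ = -0.546940, cos φ = 0.837172, sin λ = -0.971675, cos λ = 0.236322.
ΔE = −sin λ·ΔX + cos λ·ΔY = −(-0.971675)·(214) + (0.236322)·(-429) = 106.56 m.

ΔE = 106.6 m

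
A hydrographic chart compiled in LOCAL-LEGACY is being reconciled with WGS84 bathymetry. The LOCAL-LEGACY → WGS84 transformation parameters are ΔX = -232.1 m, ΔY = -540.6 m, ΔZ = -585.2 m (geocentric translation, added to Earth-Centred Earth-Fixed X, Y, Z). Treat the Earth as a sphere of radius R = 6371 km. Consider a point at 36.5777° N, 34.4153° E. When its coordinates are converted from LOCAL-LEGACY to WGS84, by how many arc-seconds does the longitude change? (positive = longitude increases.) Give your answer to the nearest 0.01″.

sin φ = 0.595912, cos φ = 0.803049, sin λ = 0.565187, cos λ = 0.824963.
East component: ΔE = −sin λ·ΔX + cos λ·ΔY = −(0.565187)(-232.1) + (0.824963)(-540.6) = -314.79 m.
1° of latitude spans πR/180 = 111195 m; at latitude φ, 1° of longitude spans that × cos φ = 89295.0 m, so Δλ = -314.79 / 89295.0 × 3600 = -12.691″.

Δλ = -12.69″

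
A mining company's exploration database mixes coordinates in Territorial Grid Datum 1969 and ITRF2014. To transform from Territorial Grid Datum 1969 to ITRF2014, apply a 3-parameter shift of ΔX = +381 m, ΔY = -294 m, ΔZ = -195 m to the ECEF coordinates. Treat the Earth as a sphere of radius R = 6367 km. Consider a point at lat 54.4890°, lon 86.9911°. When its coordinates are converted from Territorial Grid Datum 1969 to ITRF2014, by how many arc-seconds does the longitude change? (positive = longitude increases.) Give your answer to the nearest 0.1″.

sin φ = 0.814004, cos φ = 0.580859, sin λ = 0.998621, cos λ = 0.052491.
East component: ΔE = −sin λ·ΔX + cos λ·ΔY = −(0.998621)(381) + (0.052491)(-294) = -395.91 m.
1° of latitude spans πR/180 = 111125 m; at latitude φ, 1° of longitude spans that × cos φ = 64548.0 m, so Δλ = -395.91 / 64548.0 × 3600 = -22.081″.

Δλ = -22.1″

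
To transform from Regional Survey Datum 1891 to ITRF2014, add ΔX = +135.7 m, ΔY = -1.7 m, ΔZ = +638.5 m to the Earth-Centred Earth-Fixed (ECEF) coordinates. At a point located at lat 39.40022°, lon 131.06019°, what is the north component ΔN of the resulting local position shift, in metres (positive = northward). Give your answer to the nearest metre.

The local north axis is (−sin φ cos λ, −sin φ sin λ, cos φ), giving ΔN = 56.577 + 0.814 + 493.389 = 550.78 m.

ΔN = 551 m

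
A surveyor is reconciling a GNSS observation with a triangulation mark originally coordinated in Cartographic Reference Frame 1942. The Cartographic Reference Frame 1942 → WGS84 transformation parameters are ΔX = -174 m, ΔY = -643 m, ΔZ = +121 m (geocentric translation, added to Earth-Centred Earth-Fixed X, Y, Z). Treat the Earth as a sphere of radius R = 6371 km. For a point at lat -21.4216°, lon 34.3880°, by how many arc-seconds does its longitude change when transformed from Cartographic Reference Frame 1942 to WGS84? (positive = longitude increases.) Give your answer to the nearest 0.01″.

Δλ = -15.04″

sin φ = -0.365228, cos φ = 0.930918, sin λ = 0.564794, cos λ = 0.825232.
East component: ΔE = −sin λ·ΔX + cos λ·ΔY = −(0.564794)(-174) + (0.825232)(-643) = -432.35 m.
1° of latitude spans πR/180 = 111195 m; at latitude φ, 1° of longitude spans that × cos φ = 103513.4 m, so Δλ = -432.35 / 103513.4 × 3600 = -15.036″.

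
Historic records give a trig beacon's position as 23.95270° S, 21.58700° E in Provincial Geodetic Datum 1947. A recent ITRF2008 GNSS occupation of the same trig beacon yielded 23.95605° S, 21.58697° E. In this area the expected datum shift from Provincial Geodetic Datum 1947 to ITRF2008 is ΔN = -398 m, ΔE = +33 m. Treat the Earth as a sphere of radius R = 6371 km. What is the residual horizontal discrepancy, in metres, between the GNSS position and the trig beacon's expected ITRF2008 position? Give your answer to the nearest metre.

44 m

Observed coordinate differences: Δφ = -0.00335°, Δλ = -0.00003°.
Converting to metres (1° lat = 111195 m, cos φ = 0.913881): observed ΔN = -372.5 m, observed ΔE = -3.0 m.
Subtracting the expected shift leaves a residual of -372.5 − (-398) = 25.5 m north and -3.0 − (33) = -36.0 m east.
Residual distance = √(25.5² + (-36.0)²) = 44.2 m.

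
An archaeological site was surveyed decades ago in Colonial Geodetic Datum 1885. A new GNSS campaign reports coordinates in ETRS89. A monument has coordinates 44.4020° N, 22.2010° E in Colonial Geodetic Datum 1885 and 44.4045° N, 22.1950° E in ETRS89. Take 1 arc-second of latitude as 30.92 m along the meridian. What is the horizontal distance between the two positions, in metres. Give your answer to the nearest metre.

552 m

Δφ = 44.4045° − 44.4020° = +0.0025°; Δλ = 22.1950° − 22.2010° = -0.0060°.
1° of latitude = 3600 × 30.92 = 111312 m.
ΔN = Δφ × 111312 = 278.3 m; ΔE = Δλ × 111312 × cos(44.4020°) = -0.0060 × 111312 × 0.714448 = -477.2 m.
Distance = √(ΔE² + ΔN²) = √((-477.2)² + 278.3²) = 552.4 m.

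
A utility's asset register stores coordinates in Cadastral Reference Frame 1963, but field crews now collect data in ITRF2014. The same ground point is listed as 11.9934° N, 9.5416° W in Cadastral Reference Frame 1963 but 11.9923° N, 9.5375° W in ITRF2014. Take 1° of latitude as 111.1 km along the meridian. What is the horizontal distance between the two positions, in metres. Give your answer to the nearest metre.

462 m

Δφ = 11.9923° − 11.9934° = -0.0011°; Δλ = -9.5375° − -9.5416° = +0.0041°.
ΔN = Δφ × 111100 = -122.2 m; ΔE = Δλ × 111100 × cos(11.9934°) = +0.0041 × 111100 × 0.978172 = 445.6 m.
Distance = √(ΔE² + ΔN²) = √(445.6² + (-122.2)²) = 462.0 m.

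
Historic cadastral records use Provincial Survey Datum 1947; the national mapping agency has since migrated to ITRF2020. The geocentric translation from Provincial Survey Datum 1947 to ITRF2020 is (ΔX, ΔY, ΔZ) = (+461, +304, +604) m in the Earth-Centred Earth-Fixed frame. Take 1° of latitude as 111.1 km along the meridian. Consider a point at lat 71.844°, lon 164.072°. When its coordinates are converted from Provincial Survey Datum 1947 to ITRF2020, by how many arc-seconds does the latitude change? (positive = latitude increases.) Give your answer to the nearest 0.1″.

Δφ = 17.2″

sin φ = 0.950212, cos φ = 0.311605, sin λ = 0.274429, cos λ = -0.961607.
North component: ΔN = −sin φ cos λ·ΔX − sin φ sin λ·ΔY + cos φ·ΔZ = −(0.950212)(-0.961607)(461) − (0.950212)(0.274429)(304) + (0.311605)(604) = 530.17 m.
1° of latitude spans 111100 m, so Δφ = 530.17 / 111100 × 3600 = 17.179″.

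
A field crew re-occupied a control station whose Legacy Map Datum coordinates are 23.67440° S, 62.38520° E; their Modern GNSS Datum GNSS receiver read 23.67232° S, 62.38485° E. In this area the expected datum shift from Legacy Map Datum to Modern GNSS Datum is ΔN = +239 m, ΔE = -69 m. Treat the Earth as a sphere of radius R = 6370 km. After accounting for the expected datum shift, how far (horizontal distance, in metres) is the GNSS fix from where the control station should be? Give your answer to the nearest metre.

34 m

Observed coordinate differences: Δφ = +0.00208°, Δλ = -0.00035°.
Converting to metres (1° lat = 111177 m, cos φ = 0.915842): observed ΔN = 231.2 m, observed ΔE = -35.6 m.
Subtracting the expected shift leaves a residual of 231.2 − (239) = -7.8 m north and -35.6 − (-69) = 33.4 m east.
Residual distance = √((-7.8)² + 33.4²) = 34.3 m.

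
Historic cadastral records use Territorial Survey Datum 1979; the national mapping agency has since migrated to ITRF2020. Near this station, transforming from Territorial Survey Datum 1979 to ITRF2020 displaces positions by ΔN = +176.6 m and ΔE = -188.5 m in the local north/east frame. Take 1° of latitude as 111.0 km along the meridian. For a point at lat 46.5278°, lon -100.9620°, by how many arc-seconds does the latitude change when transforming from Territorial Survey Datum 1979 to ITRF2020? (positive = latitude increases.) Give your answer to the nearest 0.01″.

1° of latitude = 111.0 km, so Δφ = 176.6 / 111000 = 0.0015910° = 5.728″.

Δφ = 5.73″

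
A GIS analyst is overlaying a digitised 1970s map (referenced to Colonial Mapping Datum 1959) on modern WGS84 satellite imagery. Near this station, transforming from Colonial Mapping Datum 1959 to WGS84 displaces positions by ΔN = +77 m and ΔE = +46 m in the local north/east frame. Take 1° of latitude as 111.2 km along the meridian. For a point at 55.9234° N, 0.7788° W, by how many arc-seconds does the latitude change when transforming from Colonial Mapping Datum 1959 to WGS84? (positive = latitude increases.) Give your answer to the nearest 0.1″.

Δφ = 2.5″

1° of latitude = 111.2 km, so Δφ = 77.0 / 111200 = 0.0006924° = 2.493″.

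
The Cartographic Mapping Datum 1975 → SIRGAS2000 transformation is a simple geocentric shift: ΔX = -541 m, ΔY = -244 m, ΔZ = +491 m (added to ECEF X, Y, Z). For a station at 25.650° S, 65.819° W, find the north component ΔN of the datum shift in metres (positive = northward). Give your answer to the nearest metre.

At φ = -25.650°, λ = -65.819°: sin φ = -0.432873, cos φ = 0.901455, sin λ = -0.912256, cos λ = 0.409621.
ΔN = −sin φ cos λ·ΔX − sin φ sin λ·ΔY + cos φ·ΔZ = −(-0.432873)(0.409621)(-541) − (-0.432873)(-0.912256)(-244) + (0.901455)(491) = 443.04 m.

ΔN = 443 m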